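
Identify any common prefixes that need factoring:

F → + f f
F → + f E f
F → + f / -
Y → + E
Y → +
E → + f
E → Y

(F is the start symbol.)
Yes, F has productions with common prefix '+ f'; Y has productions with common prefix '+'

Left-factoring is needed when two productions for the same non-terminal
share a common prefix on the right-hand side.

Productions for F:
  F → + f f
  F → + f E f
  F → + f / -
Productions for Y:
  Y → + E
  Y → +
Productions for E:
  E → + f
  E → Y

Found common prefix '+ f' in productions for F
Found common prefix '+' in productions for Y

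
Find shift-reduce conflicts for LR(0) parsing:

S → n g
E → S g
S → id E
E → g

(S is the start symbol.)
No shift-reduce conflicts

A shift-reduce conflict occurs when an LR(0) state has both:
  - a complete (reduce) item [A → α .] (dot at the end), and
  - a shift item [B → β . c γ] (dot before a terminal).

Augment with S' → S and build the canonical LR(0) collection (I0 = CLOSURE({[S' → . S]}), then GOTO on every symbol after a dot until no new states appear). It has 9 states:
  I0: { [S → . id E], [S → . n g], [S' → . S] }  — shift
  I1: { [S' → S .] }  — accept
  I2: { [E → . S g], [E → . g], [S → . id E], [S → . n g], [S → id . E] }  — shift
  I3: { [S → n . g] }  — shift
  I4: { [S → n g .] }  — reduce
  I5: { [S → id E .] }  — reduce
  I6: { [E → S . g] }  — shift
  I7: { [E → g .] }  — reduce
  I8: { [E → S g .] }  — reduce

No state contains both a complete item and a shift item.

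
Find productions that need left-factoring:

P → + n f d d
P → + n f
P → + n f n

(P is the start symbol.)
Left-factoring is needed when two productions for the same non-terminal
share a common prefix on the right-hand side.

Productions for P:
  P → + n f d d
  P → + n f
  P → + n f n

Found common prefix '+ n f' in productions for P

Answer: Yes, P has productions with common prefix '+ n f'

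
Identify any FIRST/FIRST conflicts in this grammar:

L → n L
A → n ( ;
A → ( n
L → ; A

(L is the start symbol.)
No FIRST/FIRST conflicts.

A FIRST/FIRST conflict occurs when two productions N → α and N → β for the same non-terminal have FIRST(α) ∩ FIRST(β) ≠ ∅ (with ε ∈ FIRST of a nullable right-hand side, so two nullable alternatives also conflict).

Productions for L:
  L → n L: FIRST = { 'n' }
  L → ; A: FIRST = { ';' }
Productions for A:
  A → n ( ;: FIRST = { 'n' }
  A → ( n: FIRST = { '(' }

All alternatives of each non-terminal have pairwise disjoint FIRST sets.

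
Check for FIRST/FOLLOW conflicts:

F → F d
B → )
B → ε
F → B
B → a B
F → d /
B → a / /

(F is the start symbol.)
Yes. F → F d with FOLLOW(F) on { 'd' }; F → d '/' with FOLLOW(F) on { 'd' }

Nullable non-terminals: B, F.
FIRST sets used below: FIRST(F) = { ')', 'a', 'd', ε }, FIRST(B) = { ')', 'a', ε }

B: nullable alternative(s) B → ε; FOLLOW(B) = { $, 'd' }
  B → ): FIRST \ {ε} = { ')' } — disjoint from FOLLOW(B)
  B → ε: FIRST \ {ε} = { } — this is the only nullable alternative, skip
  B → a B: FIRST \ {ε} = { 'a' } — disjoint from FOLLOW(B)
  B → a / /: FIRST \ {ε} = { 'a' } — disjoint from FOLLOW(B)

F: nullable alternative(s) F → B; FOLLOW(F) = { $, 'd' }
  F → F d: FIRST \ {ε} = { ')', 'a', 'd' } — overlaps FOLLOW(F) on { 'd' }: CONFLICT
  F → B: FIRST \ {ε} = { ')', 'a' } — this is the only nullable alternative, skip
  F → d /: FIRST \ {ε} = { 'd' } — overlaps FOLLOW(F) on { 'd' }: CONFLICT

So the grammar has 2 FIRST/FOLLOW conflicts (marked CONFLICT above).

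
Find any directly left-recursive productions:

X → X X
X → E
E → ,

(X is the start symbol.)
Yes, X is left-recursive

Direct left recursion occurs when N → N α for some non-terminal N (the right-hand side begins with the left-hand side itself).

X → X X: LEFT RECURSIVE (starts with X)
X → E: starts with E
E → ,: starts with ','

The grammar has direct left recursion on: X.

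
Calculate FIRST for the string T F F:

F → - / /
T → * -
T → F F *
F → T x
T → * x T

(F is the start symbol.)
FIRST sets of the non-terminals involved (from the grammar, by fixed-point iteration):
  FIRST(T) = { '*', '-' }

To compute FIRST(T F F), process the symbols left to right:
Symbol T is a non-terminal. Add FIRST(T) \ {ε} = { '*', '-' }
T is not nullable (ε ∉ FIRST(T)), so stop here.
FIRST(T F F) = { '*', '-' }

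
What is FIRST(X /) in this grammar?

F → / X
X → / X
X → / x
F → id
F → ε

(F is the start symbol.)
FIRST sets of the non-terminals involved (from the grammar, by fixed-point iteration):
  FIRST(X) = { '/' }

To compute FIRST(X /), process the symbols left to right:
Symbol X is a non-terminal. Add FIRST(X) \ {ε} = { '/' }
X is not nullable (ε ∉ FIRST(X)), so stop here.
FIRST(X /) = { '/' }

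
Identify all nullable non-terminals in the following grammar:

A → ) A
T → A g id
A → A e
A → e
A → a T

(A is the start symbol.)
A non-terminal is nullable if it can derive ε (the empty string): either it has an ε-production, or it has a production whose right-hand side consists entirely of nullable non-terminals.

There are no ε-productions, so no non-terminal can derive ε.
No non-terminals are nullable.

Answer: None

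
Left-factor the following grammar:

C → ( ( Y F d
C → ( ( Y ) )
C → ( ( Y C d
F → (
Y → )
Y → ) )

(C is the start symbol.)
C → ( ( Y C'
C' → F d
C' → ) )
C' → C d
F → (
Y → ) Y'
Y' → ε
Y' → )

Left-factoring transforms A → αβ₁ | αβ₂ into A → αA' and A' → β₁ | β₂
(α is the longest common prefix among the alternatives). Repeat until
no nonterminal has two alternatives with a common prefix.

Round 1: C has alternatives sharing prefix '( ( Y'. Introduce C': C → ( ( Y C'
  Add: C' → F d
  Add: C' → ) )
  Add: C' → C d

Round 2: Y has alternatives sharing prefix ')'. Introduce Y': Y → ) Y'
  Add: Y' → ε
  Add: Y' → )

No remaining common prefixes — done.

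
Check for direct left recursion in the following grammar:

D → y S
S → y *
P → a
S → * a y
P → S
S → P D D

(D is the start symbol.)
Direct left recursion occurs when N → N α for some non-terminal N (the right-hand side begins with the left-hand side itself).

D → y S: starts with y
S → y *: starts with y
P → a: starts with a
S → * a y: starts with '*'
P → S: starts with S
S → P D D: starts with P

No direct left recursion found.

Answer: No direct left recursion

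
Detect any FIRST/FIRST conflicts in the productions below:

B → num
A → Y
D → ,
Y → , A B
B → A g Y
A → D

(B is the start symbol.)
Yes. A → Y / A → D on { ',' }

FIRST sets of the non-terminals at (or reachable through a nullable prefix from) the front of some alternative:
  FIRST(A) = { ',' }
  FIRST(Y) = { ',' }
  FIRST(D) = { ',' }

Productions for B:
  B → num: FIRST = { 'num' }
  B → A g Y: FIRST = { ',' }
Productions for A:
  A → Y: FIRST = { ',' }
  A → D: FIRST = { ',' }
D, Y have only one production, so no FIRST/FIRST conflict is possible there.

Conflict for A: A → Y and A → D
  Overlap: { ',' }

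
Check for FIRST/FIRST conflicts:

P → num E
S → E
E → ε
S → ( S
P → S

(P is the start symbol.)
No FIRST/FIRST conflicts.

FIRST sets of the non-terminals at (or reachable through a nullable prefix from) the front of some alternative:
  FIRST(S) = { '(', ε }
  FIRST(E) = { ε }

Productions for P:
  P → num E: FIRST = { 'num' }
  P → S: FIRST = { '(', ε }
Productions for S:
  S → E: FIRST = { ε }
  S → ( S: FIRST = { '(' }
E has only one production, so no FIRST/FIRST conflict is possible there.

All alternatives of each non-terminal have pairwise disjoint FIRST sets.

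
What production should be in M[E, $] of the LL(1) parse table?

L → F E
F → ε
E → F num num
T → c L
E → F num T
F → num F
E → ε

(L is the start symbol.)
To find M[E, $], we find productions for E where $ is in the predict set (PREDICT(N → α) = (FIRST(α) \ {ε}) ∪ (FOLLOW(N) if α ⇒* ε)).

Relevant sets:
  FIRST(F) = { 'num', ε }
  FOLLOW(E) = { $ }

E → F num num: PREDICT = { 'num' }
E → F num T: PREDICT = { 'num' }
E → ε: PREDICT = { $ }
  $ is in predict set, so this production goes in M[E, $]

M[E, $] = E → ε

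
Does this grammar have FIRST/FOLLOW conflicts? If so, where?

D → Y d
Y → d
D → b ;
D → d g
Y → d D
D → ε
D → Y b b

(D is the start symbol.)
Yes. D → Y d with FOLLOW(D) on { 'd' }; D → b ';' with FOLLOW(D) on { 'b' }; D → d g with FOLLOW(D) on { 'd' }; D → Y b b with FOLLOW(D) on { 'd' }

A FIRST/FOLLOW conflict occurs when a non-terminal N has a nullable alternative N → β (β ⇒* ε) and another alternative N → α with FIRST(α) ∩ FOLLOW(N) ≠ ∅: on such a lookahead the parser cannot decide between expanding α and letting N vanish via β.

Nullable non-terminals: D.
FIRST sets used below: FIRST(Y) = { 'd' }

D: nullable alternative(s) D → ε; FOLLOW(D) = { $, 'b', 'd' }
  D → Y d: FIRST \ {ε} = { 'd' } — overlaps FOLLOW(D) on { 'd' }: CONFLICT
  D → b ;: FIRST \ {ε} = { 'b' } — overlaps FOLLOW(D) on { 'b' }: CONFLICT
  D → d g: FIRST \ {ε} = { 'd' } — overlaps FOLLOW(D) on { 'd' }: CONFLICT
  D → ε: FIRST \ {ε} = { } — this is the only nullable alternative, skip
  D → Y b b: FIRST \ {ε} = { 'd' } — overlaps FOLLOW(D) on { 'd' }: CONFLICT

Y has no nullable alternative, so no FIRST/FOLLOW check is needed there.

So the grammar has 4 FIRST/FOLLOW conflicts (marked CONFLICT above).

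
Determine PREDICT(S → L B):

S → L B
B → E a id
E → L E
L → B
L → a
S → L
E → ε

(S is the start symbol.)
PREDICT(S → L B) = (FIRST(RHS) \ {ε}) ∪ (FOLLOW(S) if ε ∈ FIRST(RHS), i.e. RHS ⇒* ε)
FIRST(L) = { 'a' }
FIRST(L B) = { 'a' }
ε ∉ FIRST(L B), so FOLLOW(S) is not added.
PREDICT(S → L B) = { 'a' }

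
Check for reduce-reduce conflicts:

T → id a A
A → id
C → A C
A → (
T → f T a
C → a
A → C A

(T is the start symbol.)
No reduce-reduce conflicts

Augment with T' → T and build the canonical LR(0) collection (I0 = CLOSURE({[T' → . T]}), then GOTO on every symbol after a dot until no new states appear). It has 15 states:
  I0: { [T → . f T a], [T → . id a A], [T' → . T] }  — shift
  I1: { [T' → T .] }  — accept
  I2: { [T → . f T a], [T → . id a A], [T → f . T a] }  — shift
  I3: { [T → id . a A] }  — shift
  I4: { [A → . (], [A → . C A], [A → . id], [C → . A C], [C → . a], [T → id a . A] }  — shift
  I5: { [A → ( .] }  — reduce
  I6: { [A → . (], [A → . C A], [A → . id], [C → . A C], [C → . a], [C → A . C], [T → id a A .] }  — shift, reduce
  I7: { [A → . (], [A → . C A], [A → . id], [A → C . A], [C → . A C], [C → . a] }  — shift
  I8: { [C → a .] }  — reduce
  I9: { [A → id .] }  — reduce
  I10: { [A → . (], [A → . C A], [A → . id], [A → C A .], [C → . A C], [C → . a], [C → A . C] }  — shift, reduce
  I11: { [A → . (], [A → . C A], [A → . id], [C → . A C], [C → . a], [C → A . C] }  — shift
  I12: { [A → . (], [A → . C A], [A → . id], [A → C . A], [C → . A C], [C → . a], [C → A C .] }  — shift, reduce
  I13: { [T → f T . a] }  — shift
  I14: { [T → f T a .] }  — reduce

No state contains more than one complete item.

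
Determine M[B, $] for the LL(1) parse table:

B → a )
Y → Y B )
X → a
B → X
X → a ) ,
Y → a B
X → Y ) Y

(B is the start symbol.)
To find M[B, $], we find productions for B where $ is in the predict set (PREDICT(N → α) = (FIRST(α) \ {ε}) ∪ (FOLLOW(N) if α ⇒* ε)).

Relevant sets:
  FIRST(X) = { 'a' }

B → a ): PREDICT = { 'a' }
B → X: PREDICT = { 'a' }

M[B, $] is empty (no production applies)

Answer: Empty (error entry)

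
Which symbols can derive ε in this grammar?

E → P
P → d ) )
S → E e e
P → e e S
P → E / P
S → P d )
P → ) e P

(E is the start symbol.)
A non-terminal is nullable if it can derive ε (the empty string): either it has an ε-production, or it has a production whose right-hand side consists entirely of nullable non-terminals.

There are no ε-productions, so no non-terminal can derive ε.
No non-terminals are nullable.

Answer: None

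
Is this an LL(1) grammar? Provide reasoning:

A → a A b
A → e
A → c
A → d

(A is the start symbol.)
Yes, the grammar is LL(1).

A grammar is LL(1) if for each non-terminal N with multiple productions, the predict sets of those productions are pairwise disjoint, where PREDICT(N → α) = (FIRST(α) \ {ε}) ∪ (FOLLOW(N) if α ⇒* ε).

For A:
  PREDICT(A → a A b) = { 'a' }
  PREDICT(A → e) = { 'e' }
  PREDICT(A → c) = { 'c' }
  PREDICT(A → d) = { 'd' }

All predict sets are disjoint. The grammar IS LL(1).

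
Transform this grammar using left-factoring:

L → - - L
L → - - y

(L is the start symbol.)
L → - - L'
L' → L
L' → y

Left-factoring transforms A → αβ₁ | αβ₂ into A → αA' and A' → β₁ | β₂
(α is the longest common prefix among the alternatives). Repeat until
no nonterminal has two alternatives with a common prefix.

Round 1: L has alternatives sharing prefix '- -'. Introduce L': L → - - L'
  Add: L' → L
  Add: L' → y

No remaining common prefixes — done.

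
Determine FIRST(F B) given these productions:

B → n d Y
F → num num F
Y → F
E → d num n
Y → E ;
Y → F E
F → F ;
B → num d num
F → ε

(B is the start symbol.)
FIRST sets of the non-terminals involved (from the grammar, by fixed-point iteration):
  FIRST(F) = { ';', 'num', ε }
  FIRST(B) = { 'n', 'num' }

To compute FIRST(F B), process the symbols left to right:
Symbol F is a non-terminal. Add FIRST(F) \ {ε} = { ';', 'num' }
F is nullable (ε ∈ FIRST(F)), continue to the next symbol.
Symbol B is a non-terminal. Add FIRST(B) \ {ε} = { 'n', 'num' }
B is not nullable (ε ∉ FIRST(B)), so stop here.
FIRST(F B) = { ';', 'n', 'num' }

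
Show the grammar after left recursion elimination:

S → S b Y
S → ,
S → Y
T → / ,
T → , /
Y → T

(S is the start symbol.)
S is directly left-recursive. The standard transformation for
  A → A α₁ | ... | A α_m | β₁ | ... | β_n
is
  A  → β₁ A' | ... | β_n A'
  A' → α₁ A' | ... | α_m A' | ε

S → , becomes S → , S'
S → Y becomes S → Y S'
S → S b Y becomes S' → b Y S'
Add S' → ε

Productions for other non-terminals are unchanged:
  T → / ,
  T → , /
  Y → T

Resulting grammar:
S → , S'
S → Y S'
S' → b Y S'
S' → ε
T → / ,
T → , /
Y → T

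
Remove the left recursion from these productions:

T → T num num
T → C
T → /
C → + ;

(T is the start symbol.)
T → C T'
T → / T'
T' → num num T'
T' → ε
C → + ;

T is directly left-recursive. The standard transformation for
  A → A α₁ | ... | A α_m | β₁ | ... | β_n
is
  A  → β₁ A' | ... | β_n A'
  A' → α₁ A' | ... | α_m A' | ε

T → C becomes T → C T'
T → / becomes T → / T'
T → T num num becomes T' → num num T'
Add T' → ε

Productions for other non-terminals are unchanged:
  C → + ;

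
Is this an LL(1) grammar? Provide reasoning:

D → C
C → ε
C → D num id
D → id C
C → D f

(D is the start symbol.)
No. Predict set conflict for D: { 'id' }

Relevant sets:
  FIRST(C) = { 'f', 'id', 'num', ε }
  FIRST(D) = { 'f', 'id', 'num', ε }
  FOLLOW(D) = { $, 'f', 'num' }
  FOLLOW(C) = { $, 'f', 'num' }

For D:
  PREDICT(D → C) = { $, 'f', 'id', 'num' }
  PREDICT(D → id C) = { 'id' }
For C:
  PREDICT(C → ε) = { $, 'f', 'num' }
  PREDICT(C → D num id) = { 'f', 'id', 'num' }
  PREDICT(C → D f) = { 'f', 'id', 'num' }

Conflict found: Predict set conflict for D: { 'id' }
The grammar is NOT LL(1).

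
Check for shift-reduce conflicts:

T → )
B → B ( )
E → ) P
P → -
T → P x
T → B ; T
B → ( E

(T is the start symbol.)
No shift-reduce conflicts

A shift-reduce conflict occurs when an LR(0) state has both:
  - a complete (reduce) item [A → α .] (dot at the end), and
  - a shift item [B → β . c γ] (dot before a terminal).

Augment with T' → T and build the canonical LR(0) collection (I0 = CLOSURE({[T' → . T]}), then GOTO on every symbol after a dot until no new states appear). It has 15 states:
  I0: { [B → . ( E], [B → . B ( )], [P → . -], [T → . )], [T → . B ; T], [T → . P x], [T' → . T] }  — shift
  I1: { [B → ( . E], [E → . ) P] }  — shift
  I2: { [T → ) .] }  — reduce
  I3: { [P → - .] }  — reduce
  I4: { [B → B . ( )], [T → B . ; T] }  — shift
  I5: { [T → P . x] }  — shift
  I6: { [T' → T .] }  — accept
  I7: { [T → P x .] }  — reduce
  I8: { [B → B ( . )] }  — shift
  I9: { [B → . ( E], [B → . B ( )], [P → . -], [T → . )], [T → . B ; T], [T → . P x], [T → B ; . T] }  — shift
  I10: { [T → B ; T .] }  — reduce
  I11: { [B → B ( ) .] }  — reduce
  I12: { [E → ) . P], [P → . -] }  — shift
  I13: { [B → ( E .] }  — reduce
  I14: { [E → ) P .] }  — reduce

No state contains both a complete item and a shift item.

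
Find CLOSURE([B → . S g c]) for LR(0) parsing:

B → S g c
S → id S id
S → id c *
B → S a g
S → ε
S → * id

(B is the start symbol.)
To compute CLOSURE, for each item [A → α.Bβ] where B is a non-terminal, add [B → .γ] for all productions B → γ; repeat for the newly added items until nothing changes.

Start with: [B → . S g c]
  [B → . S g c] has the dot before S: add [S → . id S id], [S → . id c *], [S → .], [S → . * id]
No further items can be added.

CLOSURE = { [B → . S g c], [S → . * id], [S → . id S id], [S → . id c *], [S → .] }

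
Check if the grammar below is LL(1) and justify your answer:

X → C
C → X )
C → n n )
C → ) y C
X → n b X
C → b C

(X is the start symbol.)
No. Predict set conflict for X: { 'n' }

Relevant sets:
  FIRST(C) = { ')', 'b', 'n' }
  FIRST(X) = { ')', 'b', 'n' }

For X:
  PREDICT(X → C) = { ')', 'b', 'n' }
  PREDICT(X → n b X) = { 'n' }
For C:
  PREDICT(C → X ')') = { ')', 'b', 'n' }
  PREDICT(C → n n ')') = { 'n' }
  PREDICT(C → ')' y C) = { ')' }
  PREDICT(C → b C) = { 'b' }

Conflict found: Predict set conflict for X: { 'n' }
The grammar is NOT LL(1).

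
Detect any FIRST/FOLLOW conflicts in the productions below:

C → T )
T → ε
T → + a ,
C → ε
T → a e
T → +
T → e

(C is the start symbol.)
A FIRST/FOLLOW conflict occurs when a non-terminal N has a nullable alternative N → β (β ⇒* ε) and another alternative N → α with FIRST(α) ∩ FOLLOW(N) ≠ ∅: on such a lookahead the parser cannot decide between expanding α and letting N vanish via β.

Nullable non-terminals: C, T.
FIRST sets used below: FIRST(T) = { '+', 'a', 'e', ε }

C: nullable alternative(s) C → ε; FOLLOW(C) = { $ }
  C → T ): FIRST \ {ε} = { ')', '+', 'a', 'e' } — disjoint from FOLLOW(C)
  C → ε: FIRST \ {ε} = { } — this is the only nullable alternative, skip

T: nullable alternative(s) T → ε; FOLLOW(T) = { ')' }
  T → ε: FIRST \ {ε} = { } — this is the only nullable alternative, skip
  T → + a ,: FIRST \ {ε} = { '+' } — disjoint from FOLLOW(T)
  T → a e: FIRST \ {ε} = { 'a' } — disjoint from FOLLOW(T)
  T → +: FIRST \ {ε} = { '+' } — disjoint from FOLLOW(T)
  T → e: FIRST \ {ε} = { 'e' } — disjoint from FOLLOW(T)

No FIRST/FOLLOW conflicts found.

Answer: No FIRST/FOLLOW conflicts.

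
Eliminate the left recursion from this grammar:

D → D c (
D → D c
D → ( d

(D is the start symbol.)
D → ( d D'
D' → c ( D'
D' → c D'
D' → ε

D is directly left-recursive. The standard transformation for
  A → A α₁ | ... | A α_m | β₁ | ... | β_n
is
  A  → β₁ A' | ... | β_n A'
  A' → α₁ A' | ... | α_m A' | ε

D → ( d becomes D → ( d D'
D → D c ( becomes D' → c ( D'
D → D c becomes D' → c D'
Add D' → ε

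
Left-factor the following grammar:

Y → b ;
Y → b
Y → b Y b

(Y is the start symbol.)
Left-factoring transforms A → αβ₁ | αβ₂ into A → αA' and A' → β₁ | β₂
(α is the longest common prefix among the alternatives). Repeat until
no nonterminal has two alternatives with a common prefix.

Round 1: Y has alternatives sharing prefix 'b'. Introduce Y': Y → b Y'
  Add: Y' → ;
  Add: Y' → ε
  Add: Y' → Y b

No remaining common prefixes — done.

Resulting grammar:
Y → b Y'
Y' → ;
Y' → ε
Y' → Y b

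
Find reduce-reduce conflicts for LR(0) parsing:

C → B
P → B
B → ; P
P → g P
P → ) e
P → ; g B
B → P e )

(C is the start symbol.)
Yes — I3: [C → B .] vs [P → B .]; I13: [P → ; g B .] vs [P → B .]

A reduce-reduce conflict occurs when an LR(0) state has two complete items [A → α .] and [B → β .] — both call for a reduction, and with no lookahead the parser cannot choose between them.

Augment with C' → C and build the canonical LR(0) collection (I0 = CLOSURE({[C' → . C]}), then GOTO on every symbol after a dot until no new states appear). It has 15 states:
  I0: { [B → . ; P], [B → . P e )], [C → . B], [C' → . C], [P → . ) e], [P → . ; g B], [P → . B], [P → . g P] }  — shift
  I1: { [P → ) . e] }  — shift
  I2: { [B → . ; P], [B → . P e )], [B → ; . P], [P → . ) e], [P → . ; g B], [P → . B], [P → . g P], [P → ; . g B] }  — shift
  I3: { [C → B .], [P → B .] }  — 2 reduces
  I4: { [C' → C .] }  — accept
  I5: { [B → P . e )] }  — shift
  I6: { [B → . ; P], [B → . P e )], [P → . ) e], [P → . ; g B], [P → . B], [P → . g P], [P → g . P] }  — shift
  I7: { [P → B .] }  — reduce
  I8: { [B → P . e )], [P → g P .] }  — shift, reduce
  I9: { [B → P e . )] }  — shift
  I10: { [B → P e ) .] }  — reduce
  I11: { [B → ; P .], [B → P . e )] }  — shift, reduce
  I12: { [B → . ; P], [B → . P e )], [P → . ) e], [P → . ; g B], [P → . B], [P → . g P], [P → ; g . B], [P → g . P] }  — shift
  I13: { [P → ; g B .], [P → B .] }  — 2 reduces
  I14: { [P → ) e .] }  — reduce

I3 contains complete items [C → B .], [P → B .] — reduce-reduce conflict.
I13 contains complete items [P → ; g B .], [P → B .] — reduce-reduce conflict.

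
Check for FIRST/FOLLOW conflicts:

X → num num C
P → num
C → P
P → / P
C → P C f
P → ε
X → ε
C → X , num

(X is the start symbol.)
Yes. P → num with FOLLOW(P) on { 'num' }; P → '/' P with FOLLOW(P) on { '/' }; C → P C f with FOLLOW(C) on { ',', 'f' }; C → X ',' num with FOLLOW(C) on { ',' }

Nullable non-terminals: C, P, X.
FIRST sets used below: FIRST(P) = { '/', 'num', ε }, FIRST(C) = { ',', '/', 'f', 'num', ε }, FIRST(X) = { 'num', ε }

C: nullable alternative(s) C → P; FOLLOW(C) = { $, ',', 'f' }
  C → P: FIRST \ {ε} = { '/', 'num' } — this is the only nullable alternative, skip
  C → P C f: FIRST \ {ε} = { ',', '/', 'f', 'num' } — overlaps FOLLOW(C) on { ',', 'f' }: CONFLICT
  C → X , num: FIRST \ {ε} = { ',', 'num' } — overlaps FOLLOW(C) on { ',' }: CONFLICT

P: nullable alternative(s) P → ε; FOLLOW(P) = { $, ',', '/', 'f', 'num' }
  P → num: FIRST \ {ε} = { 'num' } — overlaps FOLLOW(P) on { 'num' }: CONFLICT
  P → / P: FIRST \ {ε} = { '/' } — overlaps FOLLOW(P) on { '/' }: CONFLICT
  P → ε: FIRST \ {ε} = { } — this is the only nullable alternative, skip

X: nullable alternative(s) X → ε; FOLLOW(X) = { $, ',' }
  X → num num C: FIRST \ {ε} = { 'num' } — disjoint from FOLLOW(X)
  X → ε: FIRST \ {ε} = { } — this is the only nullable alternative, skip

So the grammar has 4 FIRST/FOLLOW conflicts (marked CONFLICT above).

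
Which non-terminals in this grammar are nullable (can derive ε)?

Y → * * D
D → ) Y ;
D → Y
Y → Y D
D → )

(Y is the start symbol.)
None

A non-terminal is nullable if it can derive ε (the empty string): either it has an ε-production, or it has a production whose right-hand side consists entirely of nullable non-terminals.

There are no ε-productions, so no non-terminal can derive ε.
No non-terminals are nullable.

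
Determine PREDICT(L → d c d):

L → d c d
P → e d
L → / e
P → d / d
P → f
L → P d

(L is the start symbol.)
PREDICT(L → d c d) = (FIRST(RHS) \ {ε}) ∪ (FOLLOW(L) if ε ∈ FIRST(RHS), i.e. RHS ⇒* ε)
FIRST(d c d) = { 'd' }
ε ∉ FIRST(d c d), so FOLLOW(L) is not added.
PREDICT(L → d c d) = { 'd' }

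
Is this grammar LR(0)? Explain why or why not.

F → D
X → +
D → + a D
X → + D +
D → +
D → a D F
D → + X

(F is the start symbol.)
A grammar is LR(0) if no state in the canonical LR(0) collection has:
  - both a shift item (dot before a terminal) and a complete item (shift-reduce conflict), or
  - two or more complete items (reduce-reduce conflict; the accept item [F' → F .] counts as a complete item here).

Augment with F' → F and build the canonical LR(0) collection (I0 = CLOSURE({[F' → . F]}), then GOTO on every symbol after a dot until no new states appear). It has 13 states:
  I0: { [D → . + X], [D → . + a D], [D → . +], [D → . a D F], [F → . D], [F' → . F] }  — shift
  I1: { [D → + . X], [D → + . a D], [D → + .], [X → . + D +], [X → . +] }  — shift, reduce
  I2: { [F → D .] }  — reduce
  I3: { [F' → F .] }  — accept
  I4: { [D → . + X], [D → . + a D], [D → . +], [D → . a D F], [D → a . D F] }  — shift
  I5: { [D → . + X], [D → . + a D], [D → . +], [D → . a D F], [D → a D . F], [F → . D] }  — shift
  I6: { [D → a D F .] }  — reduce
  I7: { [D → . + X], [D → . + a D], [D → . +], [D → . a D F], [X → + . D +], [X → + .] }  — shift, reduce
  I8: { [D → + X .] }  — reduce
  I9: { [D → + a . D], [D → . + X], [D → . + a D], [D → . +], [D → . a D F] }  — shift
  I10: { [D → + a D .] }  — reduce
  I11: { [X → + D . +] }  — shift
  I12: { [X → + D + .] }  — reduce

Conflict in state I1:
  Shift-reduce conflict between [D → + .] and [D → + . a D]
So the grammar is NOT LR(0).

Answer: No. Shift-reduce conflict between [D → + .] and [D → + . a D]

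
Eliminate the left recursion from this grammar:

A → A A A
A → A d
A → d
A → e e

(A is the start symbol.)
A → d A'
A → e e A'
A' → A A A'
A' → d A'
A' → ε

A is directly left-recursive. The standard transformation for
  A → A α₁ | ... | A α_m | β₁ | ... | β_n
is
  A  → β₁ A' | ... | β_n A'
  A' → α₁ A' | ... | α_m A' | ε

A → d becomes A → d A'
A → e e becomes A → e e A'
A → A A A becomes A' → A A A'
A → A d becomes A' → d A'
Add A' → ε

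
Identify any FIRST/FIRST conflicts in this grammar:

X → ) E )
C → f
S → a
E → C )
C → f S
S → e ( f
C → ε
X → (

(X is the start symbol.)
Yes. C → f / C → f S on { 'f' }

Productions for X:
  X → ) E ): FIRST = { ')' }
  X → (: FIRST = { '(' }
Productions for C:
  C → f: FIRST = { 'f' }
  C → f S: FIRST = { 'f' }
  C → ε: FIRST = { ε }
Productions for S:
  S → a: FIRST = { 'a' }
  S → e ( f: FIRST = { 'e' }
E has only one production, so no FIRST/FIRST conflict is possible there.

Conflict for C: C → f and C → f S
  Overlap: { 'f' }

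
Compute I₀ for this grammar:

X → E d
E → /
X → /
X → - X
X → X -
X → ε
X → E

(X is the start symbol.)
{ [E → . /], [X → . - X], [X → . /], [X → . E d], [X → . E], [X → . X -], [X → .], [X' → . X] }

First, augment the grammar with X' → X
I₀ = CLOSURE({ [X' → . X] }):
  [X' → . X] has the dot before X: add [X → . E d], [X → . /], [X → . - X], [X → . X -], [X → .], [X → . E]
  [X → . E d] has the dot before E: add [E → . /]
No further items can be added.

I₀ = { [E → . /], [X → . - X], [X → . /], [X → . E d], [X → . E], [X → . X -], [X → .], [X' → . X] }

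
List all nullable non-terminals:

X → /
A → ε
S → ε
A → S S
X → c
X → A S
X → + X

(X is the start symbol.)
{ 'A', 'S', 'X' }

A non-terminal is nullable if it can derive ε (the empty string): either it has an ε-production, or it has a production whose right-hand side consists entirely of nullable non-terminals.

ε-productions: A → ε, S → ε
So A, S are immediately nullable.
X → A S: every symbol on the right is nullable, so X is nullable too.
Every non-terminal is now nullable.
Nullable = { 'A', 'S', 'X' }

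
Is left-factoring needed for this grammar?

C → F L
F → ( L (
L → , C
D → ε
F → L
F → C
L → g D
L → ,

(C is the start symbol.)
Yes, L has productions with common prefix ','

Left-factoring is needed when two productions for the same non-terminal
share a common prefix on the right-hand side.

Productions for F:
  F → ( L (
  F → L
  F → C
Productions for L:
  L → , C
  L → g D
  L → ,

Found common prefix ',' in productions for L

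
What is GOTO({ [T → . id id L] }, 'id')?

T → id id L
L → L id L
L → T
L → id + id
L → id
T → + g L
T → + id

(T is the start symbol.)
GOTO(I, 'id') = CLOSURE({ [A → αX.β] : [A → α.Xβ] ∈ I, X = 'id' })

Items with dot before 'id', with the dot advanced:
  [T → . id id L] → [T → id . id L]
Closure adds nothing (no advanced item has the dot before a non-terminal).

GOTO = { [T → id . id L] }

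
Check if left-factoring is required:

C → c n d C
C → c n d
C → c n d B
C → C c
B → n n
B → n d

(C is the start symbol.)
Yes, C has productions with common prefix 'c n d'; B has productions with common prefix 'n'

Left-factoring is needed when two productions for the same non-terminal
share a common prefix on the right-hand side.

Productions for C:
  C → c n d C
  C → c n d
  C → c n d B
  C → C c
Productions for B:
  B → n n
  B → n d

Found common prefix 'c n d' in productions for C
Found common prefix 'n' in productions for B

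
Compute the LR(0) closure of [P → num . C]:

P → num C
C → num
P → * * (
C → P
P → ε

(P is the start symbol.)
Start with: [P → num . C]
  [P → num . C] has the dot before C: add [C → . num], [C → . P]
  [C → . P] has the dot before P: add [P → . num C], [P → . * * (], [P → .]
No further items can be added.

CLOSURE = { [C → . P], [C → . num], [P → . * * (], [P → . num C], [P → .], [P → num . C] }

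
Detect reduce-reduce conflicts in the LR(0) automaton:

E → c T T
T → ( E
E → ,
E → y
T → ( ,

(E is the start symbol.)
A reduce-reduce conflict occurs when an LR(0) state has two complete items [A → α .] and [B → β .] — both call for a reduction, and with no lookahead the parser cannot choose between them.

Augment with E' → E and build the canonical LR(0) collection (I0 = CLOSURE({[E' → . E]}), then GOTO on every symbol after a dot until no new states appear). It has 10 states:
  I0: { [E → . ,], [E → . c T T], [E → . y], [E' → . E] }  — shift
  I1: { [E → , .] }  — reduce
  I2: { [E' → E .] }  — accept
  I3: { [E → c . T T], [T → . ( ,], [T → . ( E] }  — shift
  I4: { [E → y .] }  — reduce
  I5: { [E → . ,], [E → . c T T], [E → . y], [T → ( . ,], [T → ( . E] }  — shift
  I6: { [E → c T . T], [T → . ( ,], [T → . ( E] }  — shift
  I7: { [E → c T T .] }  — reduce
  I8: { [E → , .], [T → ( , .] }  — 2 reduces
  I9: { [T → ( E .] }  — reduce

I8 contains complete items [E → , .], [T → ( , .] — reduce-reduce conflict.

Answer: Yes — I8: [E → , .] vs [T → ( , .]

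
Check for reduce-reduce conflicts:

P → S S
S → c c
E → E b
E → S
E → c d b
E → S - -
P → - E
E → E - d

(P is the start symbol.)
No reduce-reduce conflicts

Augment with P' → P and build the canonical LR(0) collection (I0 = CLOSURE({[P' → . P]}), then GOTO on every symbol after a dot until no new states appear). It has 17 states:
  I0: { [P → . - E], [P → . S S], [P' → . P], [S → . c c] }  — shift
  I1: { [E → . E - d], [E → . E b], [E → . S - -], [E → . S], [E → . c d b], [P → - . E], [S → . c c] }  — shift
  I2: { [P' → P .] }  — accept
  I3: { [P → S . S], [S → . c c] }  — shift
  I4: { [S → c . c] }  — shift
  I5: { [S → c c .] }  — reduce
  I6: { [P → S S .] }  — reduce
  I7: { [E → E . - d], [E → E . b], [P → - E .] }  — shift, reduce
  I8: { [E → S . - -], [E → S .] }  — shift, reduce
  I9: { [E → c . d b], [S → c . c] }  — shift
  I10: { [E → c d . b] }  — shift
  I11: { [E → c d b .] }  — reduce
  I12: { [E → S - . -] }  — shift
  I13: { [E → S - - .] }  — reduce
  I14: { [E → E - . d] }  — shift
  I15: { [E → E b .] }  — reduce
  I16: { [E → E - d .] }  — reduce

No state contains more than one complete item.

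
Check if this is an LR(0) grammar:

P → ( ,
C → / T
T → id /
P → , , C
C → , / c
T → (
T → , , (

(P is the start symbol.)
Yes, the grammar is LR(0)

A grammar is LR(0) if no state in the canonical LR(0) collection has:
  - both a shift item (dot before a terminal) and a complete item (shift-reduce conflict), or
  - two or more complete items (reduce-reduce conflict; the accept item [P' → P .] counts as a complete item here).

Augment with P' → P and build the canonical LR(0) collection (I0 = CLOSURE({[P' → . P]}), then GOTO on every symbol after a dot until no new states appear). It has 18 states:
  I0: { [P → . ( ,], [P → . , , C], [P' → . P] }  — shift
  I1: { [P → ( . ,] }  — shift
  I2: { [P → , . , C] }  — shift
  I3: { [P' → P .] }  — accept
  I4: { [C → . , / c], [C → . / T], [P → , , . C] }  — shift
  I5: { [C → , . / c] }  — shift
  I6: { [C → / . T], [T → . (], [T → . , , (], [T → . id /] }  — shift
  I7: { [P → , , C .] }  — reduce
  I8: { [T → ( .] }  — reduce
  I9: { [T → , . , (] }  — shift
  I10: { [C → / T .] }  — reduce
  I11: { [T → id . /] }  — shift
  I12: { [T → id / .] }  — reduce
  I13: { [T → , , . (] }  — shift
  I14: { [T → , , ( .] }  — reduce
  I15: { [C → , / . c] }  — shift
  I16: { [C → , / c .] }  — reduce
  I17: { [P → ( , .] }  — reduce

Every state is either a pure shift/goto state or contains exactly one complete item and nothing to shift — no conflicts. The grammar is LR(0).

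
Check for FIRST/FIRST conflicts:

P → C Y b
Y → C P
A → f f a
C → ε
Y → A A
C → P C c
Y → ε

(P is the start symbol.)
Yes. Y → C P / Y → A A on { 'f' }

FIRST sets of the non-terminals at (or reachable through a nullable prefix from) the front of some alternative:
  FIRST(C) = { 'b', 'f', ε }
  FIRST(P) = { 'b', 'f' }
  FIRST(A) = { 'f' }

Productions for Y:
  Y → C P: FIRST = { 'b', 'f' }
  Y → A A: FIRST = { 'f' }
  Y → ε: FIRST = { ε }
Productions for C:
  C → ε: FIRST = { ε }
  C → P C c: FIRST = { 'b', 'f' }
P, A have only one production, so no FIRST/FIRST conflict is possible there.

Conflict for Y: Y → C P and Y → A A
  Overlap: { 'f' }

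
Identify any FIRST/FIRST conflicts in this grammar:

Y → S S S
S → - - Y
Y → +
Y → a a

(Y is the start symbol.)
FIRST sets of the non-terminals at (or reachable through a nullable prefix from) the front of some alternative:
  FIRST(S) = { '-' }

Productions for Y:
  Y → S S S: FIRST = { '-' }
  Y → +: FIRST = { '+' }
  Y → a a: FIRST = { 'a' }
S has only one production, so no FIRST/FIRST conflict is possible there.

All alternatives of each non-terminal have pairwise disjoint FIRST sets.

Answer: No FIRST/FIRST conflicts.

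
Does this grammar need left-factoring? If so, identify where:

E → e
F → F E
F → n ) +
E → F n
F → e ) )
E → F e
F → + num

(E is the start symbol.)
Yes, E has productions with common prefix 'F'

Left-factoring is needed when two productions for the same non-terminal
share a common prefix on the right-hand side.

Productions for E:
  E → e
  E → F n
  E → F e
Productions for F:
  F → F E
  F → n ) +
  F → e ) )
  F → + num

Found common prefix 'F' in productions for E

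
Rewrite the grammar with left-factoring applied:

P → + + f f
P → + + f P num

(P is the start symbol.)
Left-factoring transforms A → αβ₁ | αβ₂ into A → αA' and A' → β₁ | β₂
(α is the longest common prefix among the alternatives). Repeat until
no nonterminal has two alternatives with a common prefix.

Round 1: P has alternatives sharing prefix '+ + f'. Introduce P': P → + + f P'
  Add: P' → f
  Add: P' → P num

No remaining common prefixes — done.

Resulting grammar:
P → + + f P'
P' → f
P' → P num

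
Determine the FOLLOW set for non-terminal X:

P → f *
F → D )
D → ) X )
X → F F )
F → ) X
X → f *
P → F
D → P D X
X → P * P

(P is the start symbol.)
In D → ) X ): X is followed by ')', add FIRST(')') \ {ε} = { ')' }
In F → ) X: X is at the end, add FOLLOW(F)
In D → P D X: X is at the end, add FOLLOW(D)

The FOLLOW sets referred to above (computed the same way, to a fixed point):
  FOLLOW(F) = { $, ')', '*', 'f' }
  FOLLOW(D) = { ')', 'f' }

Taking the union: FOLLOW(X) = { $, ')', '*', 'f' }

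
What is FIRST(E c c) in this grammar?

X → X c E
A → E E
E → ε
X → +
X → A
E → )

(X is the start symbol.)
FIRST sets of the non-terminals involved (from the grammar, by fixed-point iteration):
  FIRST(E) = { ')', ε }

To compute FIRST(E c c), process the symbols left to right:
Symbol E is a non-terminal. Add FIRST(E) \ {ε} = { ')' }
E is nullable (ε ∈ FIRST(E)), continue to the next symbol.
Symbol c is a terminal. Add 'c' and stop.
FIRST(E c c) = { ')', 'c' }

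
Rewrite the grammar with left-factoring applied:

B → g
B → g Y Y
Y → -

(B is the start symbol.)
B → g B'
B' → ε
B' → Y Y
Y → -

Left-factoring transforms A → αβ₁ | αβ₂ into A → αA' and A' → β₁ | β₂
(α is the longest common prefix among the alternatives). Repeat until
no nonterminal has two alternatives with a common prefix.

Round 1: B has alternatives sharing prefix 'g'. Introduce B': B → g B'
  Add: B' → ε
  Add: B' → Y Y

No remaining common prefixes — done.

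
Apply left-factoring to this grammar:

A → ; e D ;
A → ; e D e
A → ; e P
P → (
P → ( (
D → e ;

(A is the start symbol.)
A → ; e A'
A' → D A''
A'' → ;
A'' → e
A' → P
P → ( P'
P' → ε
P' → (
D → e ;

Left-factoring transforms A → αβ₁ | αβ₂ into A → αA' and A' → β₁ | β₂
(α is the longest common prefix among the alternatives). Repeat until
no nonterminal has two alternatives with a common prefix.

Round 1: A has alternatives sharing prefix '; e'. Introduce A': A → ; e A'
  Add: A' → D ;
  Add: A' → D e
  Add: A' → P

Round 2: A' has alternatives sharing prefix 'D'. Introduce A'': A' → D A''
  Add: A'' → ;
  Add: A'' → e

Round 3: P has alternatives sharing prefix '('. Introduce P': P → ( P'
  Add: P' → ε
  Add: P' → (

No remaining common prefixes — done.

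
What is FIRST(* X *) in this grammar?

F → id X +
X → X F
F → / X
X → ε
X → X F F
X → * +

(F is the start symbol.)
To compute FIRST(* X *), process the symbols left to right:
Symbol * is a terminal. Add '*' and stop.
FIRST(* X *) = { '*' }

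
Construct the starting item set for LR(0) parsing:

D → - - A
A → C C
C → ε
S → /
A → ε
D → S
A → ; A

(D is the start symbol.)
{ [D → . - - A], [D → . S], [D' → . D], [S → . /] }

First, augment the grammar with D' → D
I₀ = CLOSURE({ [D' → . D] }):
  [D' → . D] has the dot before D: add [D → . - - A], [D → . S]
  [D → . S] has the dot before S: add [S → . /]
No further items can be added.

I₀ = { [D → . - - A], [D → . S], [D' → . D], [S → . /] }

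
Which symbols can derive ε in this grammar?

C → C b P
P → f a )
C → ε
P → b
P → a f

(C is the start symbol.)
{ 'C' }

ε-productions: C → ε
So C is immediately nullable.
No further non-terminal can be added: every production for the remaining non-terminals contains a terminal or a non-nullable non-terminal.
Nullable = { 'C' }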